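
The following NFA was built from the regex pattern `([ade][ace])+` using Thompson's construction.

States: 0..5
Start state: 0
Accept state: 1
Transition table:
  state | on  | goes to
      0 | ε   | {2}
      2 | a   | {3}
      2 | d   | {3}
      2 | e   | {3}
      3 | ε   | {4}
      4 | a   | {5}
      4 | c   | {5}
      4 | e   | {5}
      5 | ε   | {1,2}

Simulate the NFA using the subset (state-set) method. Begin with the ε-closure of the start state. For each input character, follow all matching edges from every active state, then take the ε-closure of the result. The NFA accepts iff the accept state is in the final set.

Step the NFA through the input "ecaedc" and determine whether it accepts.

Answer: ACCEPT

Derivation:
S₀ = ε-closure({0}) = {0,2}
'e' @ 1: {3,4}
'c' @ 2: {1,2,5}  [accepting]
'a' @ 3: {3,4}
'e' @ 4: {1,2,5}  [accepting]
'd' @ 5: {3,4}
'c' @ 6: {1,2,5}  [accepting]
end set {1,2,5} — state 1 in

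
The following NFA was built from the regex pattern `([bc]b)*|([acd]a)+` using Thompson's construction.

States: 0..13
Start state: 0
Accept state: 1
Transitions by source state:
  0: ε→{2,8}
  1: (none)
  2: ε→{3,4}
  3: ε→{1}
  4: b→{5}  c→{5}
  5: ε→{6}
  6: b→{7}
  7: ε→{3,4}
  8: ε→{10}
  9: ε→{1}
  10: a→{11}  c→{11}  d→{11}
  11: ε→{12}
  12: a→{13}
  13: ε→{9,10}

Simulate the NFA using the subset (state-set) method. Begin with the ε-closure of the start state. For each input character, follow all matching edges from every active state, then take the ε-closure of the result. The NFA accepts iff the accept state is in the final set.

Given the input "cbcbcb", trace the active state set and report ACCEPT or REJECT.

Answer: ACCEPT

Derivation:
S₀ = ε-closure({0}) = {0,1,2,3,4,8,10}
'c' @ 1: {5,6,11,12}
'b' @ 2: {1,3,4,7}  (accept∈set)
'c' @ 3: {5,6}
'b' @ 4: {1,3,4,7}  (accept∈set)
'c' @ 5: {5,6}
'b' @ 6: {1,3,4,7}  (accept∈set)
final: {1,3,4,7}; accept 1 in set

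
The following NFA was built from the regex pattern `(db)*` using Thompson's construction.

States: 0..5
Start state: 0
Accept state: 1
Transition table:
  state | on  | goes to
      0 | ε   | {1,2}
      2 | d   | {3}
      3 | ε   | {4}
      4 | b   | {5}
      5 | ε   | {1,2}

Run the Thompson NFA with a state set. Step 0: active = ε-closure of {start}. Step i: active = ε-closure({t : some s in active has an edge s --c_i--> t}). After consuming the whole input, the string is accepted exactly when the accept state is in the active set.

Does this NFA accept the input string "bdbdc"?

Answer: REJECT

Derivation:
initial (ε-close {0}): {0,1,2}
'b' @ 1: {}  — no active states
rest 'dbdc' ignored (set empty)
final: {}; accept 1 not in set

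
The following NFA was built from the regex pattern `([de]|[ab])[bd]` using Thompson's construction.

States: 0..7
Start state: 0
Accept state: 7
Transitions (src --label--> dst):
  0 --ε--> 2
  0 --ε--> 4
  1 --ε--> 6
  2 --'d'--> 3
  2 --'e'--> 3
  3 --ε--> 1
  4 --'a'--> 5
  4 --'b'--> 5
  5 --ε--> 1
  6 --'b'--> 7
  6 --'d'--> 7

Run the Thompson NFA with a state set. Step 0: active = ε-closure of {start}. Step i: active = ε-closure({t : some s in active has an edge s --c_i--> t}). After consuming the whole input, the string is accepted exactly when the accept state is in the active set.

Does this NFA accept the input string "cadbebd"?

start: ε-closure({0}) = {0,2,4}
'c' @ 1: {}  — state set empty
rest 'adbebd' ignored (set empty)
after full input: {}  (accept=7 not in)

Answer: REJECT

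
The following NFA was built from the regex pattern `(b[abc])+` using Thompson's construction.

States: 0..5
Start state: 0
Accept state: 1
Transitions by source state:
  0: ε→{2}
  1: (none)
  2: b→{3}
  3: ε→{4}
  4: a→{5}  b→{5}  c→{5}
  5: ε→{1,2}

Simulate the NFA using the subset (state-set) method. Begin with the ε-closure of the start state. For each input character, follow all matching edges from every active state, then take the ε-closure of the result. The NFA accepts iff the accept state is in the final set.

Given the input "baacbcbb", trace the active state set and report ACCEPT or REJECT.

S₀ = ε-closure({0}) = {0,2}
'b' @ 1: {3,4}
'a' @ 2: {1,2,5}  [accepting]
'a' @ 3: {}  — dead — no transitions
rest 'cbcbb' ignored (set empty)
end set {} — state 1 not in

Answer: REJECT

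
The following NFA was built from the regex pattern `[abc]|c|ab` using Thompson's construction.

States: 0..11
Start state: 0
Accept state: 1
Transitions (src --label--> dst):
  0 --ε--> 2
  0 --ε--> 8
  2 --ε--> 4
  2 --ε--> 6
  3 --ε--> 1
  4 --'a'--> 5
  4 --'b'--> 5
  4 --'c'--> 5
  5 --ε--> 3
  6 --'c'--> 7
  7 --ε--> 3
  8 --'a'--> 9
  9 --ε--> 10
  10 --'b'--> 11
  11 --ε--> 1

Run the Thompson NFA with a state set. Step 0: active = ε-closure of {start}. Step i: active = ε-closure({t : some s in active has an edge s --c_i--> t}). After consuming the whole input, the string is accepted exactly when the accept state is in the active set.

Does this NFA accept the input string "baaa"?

Answer: REJECT

Steps:
start: ε-closure({0}) = {0,2,4,6,8}
'b' @ 1: {1,3,5}  ✓accept
'a' @ 2: {}  — dead — no transitions
rest 'aa' ignored (set empty)
final: {}; accept 1 not in set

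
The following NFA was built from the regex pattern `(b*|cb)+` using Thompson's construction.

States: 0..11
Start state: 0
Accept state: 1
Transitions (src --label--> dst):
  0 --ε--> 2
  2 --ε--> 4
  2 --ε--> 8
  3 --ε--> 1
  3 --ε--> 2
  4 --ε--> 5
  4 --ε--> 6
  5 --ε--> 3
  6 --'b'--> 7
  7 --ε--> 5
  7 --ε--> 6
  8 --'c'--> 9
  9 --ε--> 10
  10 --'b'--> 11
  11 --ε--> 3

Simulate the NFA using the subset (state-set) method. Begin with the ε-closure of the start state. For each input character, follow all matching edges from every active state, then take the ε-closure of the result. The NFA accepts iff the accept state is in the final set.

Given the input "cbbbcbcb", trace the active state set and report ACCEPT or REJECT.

start: ε-closure({0}) = {0,1,2,3,4,5,6,8}
'c' @ 1: {9,10}
'b' @ 2: {1,2,3,4,5,6,8,11}  [accepting]
'b' @ 3: {1,2,3,4,5,6,7,8}  [accepting]
'b' @ 4: {1,2,3,4,5,6,7,8}  [accepting]
'c' @ 5: {9,10}
'b' @ 6: {1,2,3,4,5,6,8,11}  [accepting]
'c' @ 7: {9,10}
'b' @ 8: {1,2,3,4,5,6,8,11}  [accepting]
end set {1,2,3,4,5,6,8,11} — state 1 in

Answer: ACCEPT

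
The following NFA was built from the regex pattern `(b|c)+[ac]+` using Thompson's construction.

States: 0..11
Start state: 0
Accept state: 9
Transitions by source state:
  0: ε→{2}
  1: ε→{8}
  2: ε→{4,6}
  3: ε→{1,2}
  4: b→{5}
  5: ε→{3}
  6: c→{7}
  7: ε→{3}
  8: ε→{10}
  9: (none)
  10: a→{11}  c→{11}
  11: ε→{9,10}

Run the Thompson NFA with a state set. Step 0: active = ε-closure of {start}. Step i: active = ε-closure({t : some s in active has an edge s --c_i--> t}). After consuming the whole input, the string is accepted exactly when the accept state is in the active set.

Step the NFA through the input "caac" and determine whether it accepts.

start: ε-closure({0}) = {0,2,4,6}
'c' @ 1: {1,2,3,4,6,7,8,10}
'a' @ 2: {9,10,11}  ✓accept
'a' @ 3: {9,10,11}  ✓accept
'c' @ 4: {9,10,11}  ✓accept
end set {9,10,11} — state 9 in

Answer: ACCEPT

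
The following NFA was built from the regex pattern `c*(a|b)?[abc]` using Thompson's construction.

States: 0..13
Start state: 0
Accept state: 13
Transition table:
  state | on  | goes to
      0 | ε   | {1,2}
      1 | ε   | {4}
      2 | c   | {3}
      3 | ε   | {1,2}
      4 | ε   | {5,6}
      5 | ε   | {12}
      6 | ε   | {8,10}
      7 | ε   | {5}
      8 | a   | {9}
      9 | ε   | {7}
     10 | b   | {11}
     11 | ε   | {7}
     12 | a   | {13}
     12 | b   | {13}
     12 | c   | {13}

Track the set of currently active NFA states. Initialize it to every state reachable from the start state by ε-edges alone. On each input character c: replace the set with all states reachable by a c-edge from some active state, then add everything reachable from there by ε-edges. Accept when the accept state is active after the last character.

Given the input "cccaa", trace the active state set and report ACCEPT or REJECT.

Answer: ACCEPT

Steps:
start: ε-closure({0}) = {0,1,2,4,5,6,8,10,12}
'c' @ 1: {1,2,3,4,5,6,8,10,12,13}  (accept∈set)
'c' @ 2: {1,2,3,4,5,6,8,10,12,13}  (accept∈set)
'c' @ 3: {1,2,3,4,5,6,8,10,12,13}  (accept∈set)
'a' @ 4: {5,7,9,12,13}  (accept∈set)
'a' @ 5: {13}  (accept∈set)
after full input: {13}  (accept=13 in)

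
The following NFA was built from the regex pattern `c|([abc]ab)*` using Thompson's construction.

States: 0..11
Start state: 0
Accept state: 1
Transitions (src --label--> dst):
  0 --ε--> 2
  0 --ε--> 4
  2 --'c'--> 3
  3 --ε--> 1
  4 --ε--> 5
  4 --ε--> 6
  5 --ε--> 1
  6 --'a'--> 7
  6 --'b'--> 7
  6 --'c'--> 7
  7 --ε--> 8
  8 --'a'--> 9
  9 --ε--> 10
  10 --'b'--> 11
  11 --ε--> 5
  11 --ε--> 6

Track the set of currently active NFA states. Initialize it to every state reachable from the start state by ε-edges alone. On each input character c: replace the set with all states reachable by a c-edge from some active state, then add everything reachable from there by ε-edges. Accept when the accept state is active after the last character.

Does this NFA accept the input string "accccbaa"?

initial (ε-close {0}): {0,1,2,4,5,6}
'a' @ 1: {7,8}
'c' @ 2: {}  — state set empty
rest 'cccbaa' ignored (set empty)
after full input: {}  (accept=1 not in)

Answer: REJECT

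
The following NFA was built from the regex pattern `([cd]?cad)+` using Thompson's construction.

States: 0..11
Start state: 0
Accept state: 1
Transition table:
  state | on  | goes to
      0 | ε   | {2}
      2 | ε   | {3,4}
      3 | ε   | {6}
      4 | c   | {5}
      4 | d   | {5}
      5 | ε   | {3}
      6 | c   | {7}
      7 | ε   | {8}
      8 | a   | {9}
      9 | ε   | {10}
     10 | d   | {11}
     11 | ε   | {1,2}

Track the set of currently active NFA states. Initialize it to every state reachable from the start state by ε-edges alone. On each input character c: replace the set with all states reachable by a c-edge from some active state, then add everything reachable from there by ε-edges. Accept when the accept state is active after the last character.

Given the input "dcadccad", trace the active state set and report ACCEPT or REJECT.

Answer: ACCEPT

Trace:
initial (ε-close {0}): {0,2,3,4,6}
'd' @ 1: {3,5,6}
'c' @ 2: {7,8}
'a' @ 3: {9,10}
'd' @ 4: {1,2,3,4,6,11}  [accepting]
'c' @ 5: {3,5,6,7,8}
'c' @ 6: {7,8}
'a' @ 7: {9,10}
'd' @ 8: {1,2,3,4,6,11}  [accepting]
end set {1,2,3,4,6,11} — state 1 in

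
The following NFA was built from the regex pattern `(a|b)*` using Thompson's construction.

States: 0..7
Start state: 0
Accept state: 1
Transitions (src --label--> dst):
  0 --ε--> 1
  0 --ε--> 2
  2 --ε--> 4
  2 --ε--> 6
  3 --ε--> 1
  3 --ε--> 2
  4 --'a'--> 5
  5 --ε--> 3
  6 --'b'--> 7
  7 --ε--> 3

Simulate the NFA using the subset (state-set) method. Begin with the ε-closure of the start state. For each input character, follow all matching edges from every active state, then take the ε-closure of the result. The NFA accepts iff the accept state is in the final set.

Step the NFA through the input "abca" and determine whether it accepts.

Answer: REJECT

Derivation:
start: ε-closure({0}) = {0,1,2,4,6}
'a' @ 1: {1,2,3,4,5,6}  [accepting]
'b' @ 2: {1,2,3,4,6,7}  [accepting]
'c' @ 3: {}  — dead — no transitions
rest 'a' ignored (set empty)
after full input: {}  (accept=1 not in)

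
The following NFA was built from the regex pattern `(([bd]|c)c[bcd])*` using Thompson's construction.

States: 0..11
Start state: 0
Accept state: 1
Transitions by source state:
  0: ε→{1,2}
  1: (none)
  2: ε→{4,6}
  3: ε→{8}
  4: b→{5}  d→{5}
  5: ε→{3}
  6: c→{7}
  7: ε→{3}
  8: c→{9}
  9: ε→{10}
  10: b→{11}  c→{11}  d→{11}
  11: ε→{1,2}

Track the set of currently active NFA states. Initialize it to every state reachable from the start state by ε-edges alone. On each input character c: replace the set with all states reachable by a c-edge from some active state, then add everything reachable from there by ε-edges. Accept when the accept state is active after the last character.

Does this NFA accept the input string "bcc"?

start: ε-closure({0}) = {0,1,2,4,6}
'b' @ 1: {3,5,8}
'c' @ 2: {9,10}
'c' @ 3: {1,2,4,6,11}  ✓accept
final: {1,2,4,6,11}; accept 1 in set

Answer: ACCEPT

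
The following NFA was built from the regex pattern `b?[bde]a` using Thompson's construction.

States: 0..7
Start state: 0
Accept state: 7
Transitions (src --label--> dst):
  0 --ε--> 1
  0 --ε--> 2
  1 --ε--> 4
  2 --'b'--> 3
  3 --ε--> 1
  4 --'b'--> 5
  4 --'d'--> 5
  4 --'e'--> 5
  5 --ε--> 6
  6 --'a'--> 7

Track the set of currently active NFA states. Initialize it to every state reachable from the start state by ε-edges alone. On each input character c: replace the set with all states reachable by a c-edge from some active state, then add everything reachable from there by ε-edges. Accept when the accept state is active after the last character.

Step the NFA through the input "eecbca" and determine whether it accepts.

start: ε-closure({0}) = {0,1,2,4}
'e' @ 1: {5,6}
'e' @ 2: {}  — no active states
rest 'cbca' ignored (set empty)
final: {}; accept 7 not in set

Answer: REJECT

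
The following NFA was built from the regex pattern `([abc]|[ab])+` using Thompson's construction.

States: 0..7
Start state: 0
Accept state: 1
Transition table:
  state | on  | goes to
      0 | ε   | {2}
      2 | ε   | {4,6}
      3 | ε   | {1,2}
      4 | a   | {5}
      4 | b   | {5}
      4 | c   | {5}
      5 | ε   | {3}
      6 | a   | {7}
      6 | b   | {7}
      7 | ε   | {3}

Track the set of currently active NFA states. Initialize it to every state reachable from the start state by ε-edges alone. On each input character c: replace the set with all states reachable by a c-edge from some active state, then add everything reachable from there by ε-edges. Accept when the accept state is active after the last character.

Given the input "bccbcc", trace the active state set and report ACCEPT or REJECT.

initial (ε-close {0}): {0,2,4,6}
'b' @ 1: {1,2,3,4,5,6,7}  ✓accept
'c' @ 2: {1,2,3,4,5,6}  ✓accept
'c' @ 3: {1,2,3,4,5,6}  ✓accept
'b' @ 4: {1,2,3,4,5,6,7}  ✓accept
'c' @ 5: {1,2,3,4,5,6}  ✓accept
'c' @ 6: {1,2,3,4,5,6}  ✓accept
after full input: {1,2,3,4,5,6}  (accept=1 in)

Answer: ACCEPT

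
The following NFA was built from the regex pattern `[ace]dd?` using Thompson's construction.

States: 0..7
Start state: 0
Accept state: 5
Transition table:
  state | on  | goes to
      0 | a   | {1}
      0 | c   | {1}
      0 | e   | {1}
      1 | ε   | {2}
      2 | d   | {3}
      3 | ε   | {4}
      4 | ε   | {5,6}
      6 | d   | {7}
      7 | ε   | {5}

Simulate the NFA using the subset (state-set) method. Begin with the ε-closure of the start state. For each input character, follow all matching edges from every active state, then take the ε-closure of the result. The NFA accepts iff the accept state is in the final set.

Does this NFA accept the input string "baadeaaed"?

initial (ε-close {0}): {0}
'b' @ 1: {}  — no active states
rest 'aadeaaed' ignored (set empty)
final: {}; accept 5 not in set

Answer: REJECT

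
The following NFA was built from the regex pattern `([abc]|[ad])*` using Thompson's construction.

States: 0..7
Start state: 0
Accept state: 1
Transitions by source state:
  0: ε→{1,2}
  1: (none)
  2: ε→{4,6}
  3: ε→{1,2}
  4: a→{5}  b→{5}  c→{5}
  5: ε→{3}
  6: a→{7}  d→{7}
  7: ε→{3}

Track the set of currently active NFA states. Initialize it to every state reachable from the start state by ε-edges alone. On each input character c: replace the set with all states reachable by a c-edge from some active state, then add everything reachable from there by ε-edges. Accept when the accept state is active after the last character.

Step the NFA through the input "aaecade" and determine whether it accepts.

Answer: REJECT

Derivation:
start: ε-closure({0}) = {0,1,2,4,6}
'a' @ 1: {1,2,3,4,5,6,7}  ✓accept
'a' @ 2: {1,2,3,4,5,6,7}  ✓accept
'e' @ 3: {}  — no active states
rest 'cade' ignored (set empty)
final: {}; accept 1 not in set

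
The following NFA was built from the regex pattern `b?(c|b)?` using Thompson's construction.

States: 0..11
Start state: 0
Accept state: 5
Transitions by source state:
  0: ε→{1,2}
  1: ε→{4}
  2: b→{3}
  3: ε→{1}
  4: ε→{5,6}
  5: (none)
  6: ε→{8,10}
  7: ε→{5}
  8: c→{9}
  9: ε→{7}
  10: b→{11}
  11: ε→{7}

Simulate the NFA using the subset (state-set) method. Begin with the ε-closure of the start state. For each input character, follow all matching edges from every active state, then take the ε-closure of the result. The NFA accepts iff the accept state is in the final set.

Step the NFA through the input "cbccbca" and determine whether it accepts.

Answer: REJECT

Trace:
start: ε-closure({0}) = {0,1,2,4,5,6,8,10}
'c' @ 1: {5,7,9}  [accepting]
'b' @ 2: {}  — state set empty
rest 'ccbca' ignored (set empty)
after full input: {}  (accept=5 not in)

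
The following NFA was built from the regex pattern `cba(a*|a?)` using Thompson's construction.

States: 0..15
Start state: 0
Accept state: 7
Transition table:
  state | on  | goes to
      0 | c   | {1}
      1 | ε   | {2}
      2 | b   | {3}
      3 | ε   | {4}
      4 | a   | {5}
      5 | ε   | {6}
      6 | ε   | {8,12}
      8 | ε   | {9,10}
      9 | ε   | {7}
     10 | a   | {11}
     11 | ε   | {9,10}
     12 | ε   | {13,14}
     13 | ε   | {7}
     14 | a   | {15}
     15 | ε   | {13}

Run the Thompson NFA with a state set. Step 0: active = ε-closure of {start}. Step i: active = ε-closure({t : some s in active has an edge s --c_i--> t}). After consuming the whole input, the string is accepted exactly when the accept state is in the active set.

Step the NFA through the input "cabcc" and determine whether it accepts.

start: ε-closure({0}) = {0}
'c' @ 1: {1,2}
'a' @ 2: {}  — no active states
rest 'bcc' ignored (set empty)
final: {}; accept 7 not in set

Answer: REJECT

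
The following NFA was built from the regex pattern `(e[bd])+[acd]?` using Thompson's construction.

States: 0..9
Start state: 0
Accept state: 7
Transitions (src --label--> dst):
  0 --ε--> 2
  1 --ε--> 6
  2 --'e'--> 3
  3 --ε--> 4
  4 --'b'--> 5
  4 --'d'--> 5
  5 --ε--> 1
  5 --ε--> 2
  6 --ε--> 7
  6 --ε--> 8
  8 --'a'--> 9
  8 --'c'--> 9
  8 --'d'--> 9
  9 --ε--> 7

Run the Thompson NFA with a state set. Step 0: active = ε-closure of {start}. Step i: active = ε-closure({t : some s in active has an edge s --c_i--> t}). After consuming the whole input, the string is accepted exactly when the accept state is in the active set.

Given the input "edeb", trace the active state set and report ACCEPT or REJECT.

Answer: ACCEPT

Derivation:
S₀ = ε-closure({0}) = {0,2}
'e' @ 1: {3,4}
'd' @ 2: {1,2,5,6,7,8}  [accepting]
'e' @ 3: {3,4}
'b' @ 4: {1,2,5,6,7,8}  [accepting]
end set {1,2,5,6,7,8} — state 7 in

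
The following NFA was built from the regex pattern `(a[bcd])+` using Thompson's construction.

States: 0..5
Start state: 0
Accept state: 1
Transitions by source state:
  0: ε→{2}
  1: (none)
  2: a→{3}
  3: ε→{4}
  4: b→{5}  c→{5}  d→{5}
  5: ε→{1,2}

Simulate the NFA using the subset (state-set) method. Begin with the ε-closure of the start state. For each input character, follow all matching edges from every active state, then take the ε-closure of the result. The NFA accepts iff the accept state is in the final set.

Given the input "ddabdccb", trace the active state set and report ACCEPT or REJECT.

Answer: REJECT

Derivation:
start: ε-closure({0}) = {0,2}
'd' @ 1: {}  — state set empty
rest 'dabdccb' ignored (set empty)
final: {}; accept 1 not in set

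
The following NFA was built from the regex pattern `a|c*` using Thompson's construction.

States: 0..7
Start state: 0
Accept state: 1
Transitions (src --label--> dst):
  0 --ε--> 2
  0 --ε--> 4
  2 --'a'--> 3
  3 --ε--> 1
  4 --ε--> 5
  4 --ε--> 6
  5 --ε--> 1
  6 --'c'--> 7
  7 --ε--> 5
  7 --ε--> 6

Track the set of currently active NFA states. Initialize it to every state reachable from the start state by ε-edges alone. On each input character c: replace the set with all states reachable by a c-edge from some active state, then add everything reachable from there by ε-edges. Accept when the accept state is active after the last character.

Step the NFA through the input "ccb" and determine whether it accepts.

S₀ = ε-closure({0}) = {0,1,2,4,5,6}
'c' @ 1: {1,5,6,7}  (accept∈set)
'c' @ 2: {1,5,6,7}  (accept∈set)
'b' @ 3: {}  — state set empty
end set {} — state 1 not in

Answer: REJECT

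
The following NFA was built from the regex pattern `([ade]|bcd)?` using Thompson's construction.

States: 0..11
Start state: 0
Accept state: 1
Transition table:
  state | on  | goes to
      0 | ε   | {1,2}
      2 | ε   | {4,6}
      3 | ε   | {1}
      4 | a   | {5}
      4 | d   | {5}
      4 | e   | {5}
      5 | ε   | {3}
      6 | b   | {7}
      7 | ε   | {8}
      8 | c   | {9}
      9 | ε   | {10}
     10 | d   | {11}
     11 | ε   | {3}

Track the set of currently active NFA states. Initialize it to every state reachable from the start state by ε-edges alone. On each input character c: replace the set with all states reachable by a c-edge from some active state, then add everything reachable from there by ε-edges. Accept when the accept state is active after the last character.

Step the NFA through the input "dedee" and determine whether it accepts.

Answer: REJECT

Derivation:
start: ε-closure({0}) = {0,1,2,4,6}
'd' @ 1: {1,3,5}  ✓accept
'e' @ 2: {}  — no active states
rest 'dee' ignored (set empty)
after full input: {}  (accept=1 not in)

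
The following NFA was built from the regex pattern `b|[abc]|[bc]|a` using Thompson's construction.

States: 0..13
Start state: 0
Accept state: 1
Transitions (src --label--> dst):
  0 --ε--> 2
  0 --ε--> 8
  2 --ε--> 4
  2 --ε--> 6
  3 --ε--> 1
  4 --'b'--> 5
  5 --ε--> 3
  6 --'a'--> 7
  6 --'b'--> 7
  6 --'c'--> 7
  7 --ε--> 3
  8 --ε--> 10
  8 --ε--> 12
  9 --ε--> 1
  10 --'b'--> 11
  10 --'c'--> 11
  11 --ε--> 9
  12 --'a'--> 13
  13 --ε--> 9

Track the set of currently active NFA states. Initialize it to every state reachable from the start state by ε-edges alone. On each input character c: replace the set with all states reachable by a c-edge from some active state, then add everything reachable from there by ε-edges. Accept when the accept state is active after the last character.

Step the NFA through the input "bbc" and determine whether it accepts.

Answer: REJECT

Steps:
initial (ε-close {0}): {0,2,4,6,8,10,12}
'b' @ 1: {1,3,5,7,9,11}  [accepting]
'b' @ 2: {}  — dead — no transitions
rest 'c' ignored (set empty)
final: {}; accept 1 not in set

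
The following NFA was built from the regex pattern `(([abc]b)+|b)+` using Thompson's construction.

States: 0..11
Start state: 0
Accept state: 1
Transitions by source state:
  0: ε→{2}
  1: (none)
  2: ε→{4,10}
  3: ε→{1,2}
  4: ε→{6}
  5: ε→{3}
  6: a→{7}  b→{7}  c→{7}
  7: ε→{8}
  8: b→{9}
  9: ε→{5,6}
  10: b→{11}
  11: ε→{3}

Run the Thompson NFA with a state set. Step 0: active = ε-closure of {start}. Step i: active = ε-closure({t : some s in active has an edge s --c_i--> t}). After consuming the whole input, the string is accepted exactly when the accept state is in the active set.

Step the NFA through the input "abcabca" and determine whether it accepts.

Answer: REJECT

Steps:
start: ε-closure({0}) = {0,2,4,6,10}
'a' @ 1: {7,8}
'b' @ 2: {1,2,3,4,5,6,9,10}  [accepting]
'c' @ 3: {7,8}
'a' @ 4: {}  — state set empty
rest 'bca' ignored (set empty)
final: {}; accept 1 not in set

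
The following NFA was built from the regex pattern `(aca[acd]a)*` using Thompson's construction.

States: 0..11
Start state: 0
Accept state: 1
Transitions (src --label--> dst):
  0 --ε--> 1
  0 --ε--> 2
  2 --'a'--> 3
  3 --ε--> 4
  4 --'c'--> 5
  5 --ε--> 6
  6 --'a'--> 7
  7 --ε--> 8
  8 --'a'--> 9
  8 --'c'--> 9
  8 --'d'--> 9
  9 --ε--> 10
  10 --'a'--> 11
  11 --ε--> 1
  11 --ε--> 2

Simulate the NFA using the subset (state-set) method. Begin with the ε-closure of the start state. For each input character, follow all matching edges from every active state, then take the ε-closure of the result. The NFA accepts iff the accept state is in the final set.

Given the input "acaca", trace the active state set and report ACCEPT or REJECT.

Answer: ACCEPT

Derivation:
initial (ε-close {0}): {0,1,2}
'a' @ 1: {3,4}
'c' @ 2: {5,6}
'a' @ 3: {7,8}
'c' @ 4: {9,10}
'a' @ 5: {1,2,11}  [accepting]
end set {1,2,11} — state 1 in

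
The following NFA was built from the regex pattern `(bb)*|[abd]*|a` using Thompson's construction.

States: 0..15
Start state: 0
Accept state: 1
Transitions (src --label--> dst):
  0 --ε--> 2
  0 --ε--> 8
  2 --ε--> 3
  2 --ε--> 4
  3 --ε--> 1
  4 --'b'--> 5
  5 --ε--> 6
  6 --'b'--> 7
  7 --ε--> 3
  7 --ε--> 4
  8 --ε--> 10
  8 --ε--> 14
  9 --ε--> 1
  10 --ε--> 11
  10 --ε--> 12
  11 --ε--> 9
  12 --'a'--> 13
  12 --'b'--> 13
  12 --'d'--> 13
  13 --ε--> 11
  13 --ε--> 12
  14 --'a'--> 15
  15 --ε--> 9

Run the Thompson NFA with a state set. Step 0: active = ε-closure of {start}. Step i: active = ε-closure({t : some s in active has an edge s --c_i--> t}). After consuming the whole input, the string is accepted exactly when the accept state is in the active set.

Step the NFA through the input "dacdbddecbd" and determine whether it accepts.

S₀ = ε-closure({0}) = {0,1,2,3,4,8,9,10,11,12,14}
'd' @ 1: {1,9,11,12,13}  (accept∈set)
'a' @ 2: {1,9,11,12,13}  (accept∈set)
'c' @ 3: {}  — dead — no transitions
rest 'dbddecbd' ignored (set empty)
after full input: {}  (accept=1 not in)

Answer: REJECT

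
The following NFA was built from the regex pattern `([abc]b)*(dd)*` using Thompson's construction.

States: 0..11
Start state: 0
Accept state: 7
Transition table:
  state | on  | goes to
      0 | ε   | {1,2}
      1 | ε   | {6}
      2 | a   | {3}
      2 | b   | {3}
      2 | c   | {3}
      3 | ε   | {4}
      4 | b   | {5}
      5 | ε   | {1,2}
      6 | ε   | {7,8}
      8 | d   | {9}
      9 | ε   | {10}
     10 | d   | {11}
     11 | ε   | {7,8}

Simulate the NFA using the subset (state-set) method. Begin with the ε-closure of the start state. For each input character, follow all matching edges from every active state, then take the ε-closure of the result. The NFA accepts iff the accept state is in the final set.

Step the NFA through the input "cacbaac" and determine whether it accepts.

Answer: REJECT

Derivation:
start: ε-closure({0}) = {0,1,2,6,7,8}
'c' @ 1: {3,4}
'a' @ 2: {}  — dead — no transitions
rest 'cbaac' ignored (set empty)
end set {} — state 7 not in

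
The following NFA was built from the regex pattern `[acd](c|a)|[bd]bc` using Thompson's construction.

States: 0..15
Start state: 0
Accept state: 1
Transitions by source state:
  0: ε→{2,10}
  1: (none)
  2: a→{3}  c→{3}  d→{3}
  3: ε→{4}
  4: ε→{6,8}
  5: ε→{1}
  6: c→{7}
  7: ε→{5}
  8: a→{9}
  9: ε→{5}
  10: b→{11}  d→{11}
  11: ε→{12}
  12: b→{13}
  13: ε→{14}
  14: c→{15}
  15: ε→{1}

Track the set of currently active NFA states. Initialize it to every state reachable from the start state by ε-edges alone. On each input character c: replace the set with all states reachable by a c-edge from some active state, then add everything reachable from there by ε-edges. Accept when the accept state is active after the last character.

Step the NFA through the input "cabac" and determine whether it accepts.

initial (ε-close {0}): {0,2,10}
'c' @ 1: {3,4,6,8}
'a' @ 2: {1,5,9}  [accepting]
'b' @ 3: {}  — dead — no transitions
rest 'ac' ignored (set empty)
after full input: {}  (accept=1 not in)

Answer: REJECT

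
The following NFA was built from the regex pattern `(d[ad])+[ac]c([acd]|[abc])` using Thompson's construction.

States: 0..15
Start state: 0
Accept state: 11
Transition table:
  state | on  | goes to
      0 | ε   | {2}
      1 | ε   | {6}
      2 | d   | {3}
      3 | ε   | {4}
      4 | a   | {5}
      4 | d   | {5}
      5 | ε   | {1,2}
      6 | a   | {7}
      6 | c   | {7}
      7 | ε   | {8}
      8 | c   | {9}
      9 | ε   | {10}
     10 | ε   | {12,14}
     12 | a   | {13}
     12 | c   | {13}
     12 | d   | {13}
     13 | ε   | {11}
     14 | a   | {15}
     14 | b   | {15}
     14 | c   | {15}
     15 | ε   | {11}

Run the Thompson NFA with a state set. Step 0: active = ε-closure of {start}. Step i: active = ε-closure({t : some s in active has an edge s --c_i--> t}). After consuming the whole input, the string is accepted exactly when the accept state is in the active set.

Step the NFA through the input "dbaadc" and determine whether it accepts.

initial (ε-close {0}): {0,2}
'd' @ 1: {3,4}
'b' @ 2: {}  — no active states
rest 'aadc' ignored (set empty)
final: {}; accept 11 not in set

Answer: REJECT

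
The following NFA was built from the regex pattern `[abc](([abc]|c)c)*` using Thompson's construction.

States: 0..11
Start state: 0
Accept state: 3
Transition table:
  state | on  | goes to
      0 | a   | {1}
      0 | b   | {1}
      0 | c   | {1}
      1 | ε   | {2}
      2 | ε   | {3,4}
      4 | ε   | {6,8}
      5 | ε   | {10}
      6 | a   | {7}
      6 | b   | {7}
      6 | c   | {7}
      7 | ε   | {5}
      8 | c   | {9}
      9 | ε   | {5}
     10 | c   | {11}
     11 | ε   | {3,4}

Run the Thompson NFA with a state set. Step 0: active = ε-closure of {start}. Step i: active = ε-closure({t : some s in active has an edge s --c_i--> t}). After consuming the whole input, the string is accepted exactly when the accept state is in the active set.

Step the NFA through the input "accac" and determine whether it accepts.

Answer: ACCEPT

Derivation:
initial (ε-close {0}): {0}
'a' @ 1: {1,2,3,4,6,8}  (accept∈set)
'c' @ 2: {5,7,9,10}
'c' @ 3: {3,4,6,8,11}  (accept∈set)
'a' @ 4: {5,7,10}
'c' @ 5: {3,4,6,8,11}  (accept∈set)
after full input: {3,4,6,8,11}  (accept=3 in)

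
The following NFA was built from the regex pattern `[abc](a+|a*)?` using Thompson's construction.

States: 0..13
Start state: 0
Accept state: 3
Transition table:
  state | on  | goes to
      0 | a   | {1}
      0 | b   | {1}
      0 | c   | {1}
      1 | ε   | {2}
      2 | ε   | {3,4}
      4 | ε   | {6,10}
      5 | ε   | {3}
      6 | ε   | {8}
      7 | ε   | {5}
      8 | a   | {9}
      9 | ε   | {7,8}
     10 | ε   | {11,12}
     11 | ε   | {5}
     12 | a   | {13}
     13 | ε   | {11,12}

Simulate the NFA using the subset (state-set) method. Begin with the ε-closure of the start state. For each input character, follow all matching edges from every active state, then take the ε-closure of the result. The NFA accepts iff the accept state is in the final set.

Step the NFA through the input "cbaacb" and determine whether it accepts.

S₀ = ε-closure({0}) = {0}
'c' @ 1: {1,2,3,4,5,6,8,10,11,12}  ✓accept
'b' @ 2: {}  — state set empty
rest 'aacb' ignored (set empty)
final: {}; accept 3 not in set

Answer: REJECT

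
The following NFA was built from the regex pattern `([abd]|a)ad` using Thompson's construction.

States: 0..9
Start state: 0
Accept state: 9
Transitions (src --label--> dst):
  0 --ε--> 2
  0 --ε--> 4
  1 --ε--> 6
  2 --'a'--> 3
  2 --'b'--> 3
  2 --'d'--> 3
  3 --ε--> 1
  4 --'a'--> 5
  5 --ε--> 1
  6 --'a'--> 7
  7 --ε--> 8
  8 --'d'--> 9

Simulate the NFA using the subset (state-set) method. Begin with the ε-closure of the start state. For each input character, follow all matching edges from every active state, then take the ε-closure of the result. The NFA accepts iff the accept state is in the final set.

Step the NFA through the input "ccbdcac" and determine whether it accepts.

Answer: REJECT

Trace:
S₀ = ε-closure({0}) = {0,2,4}
'c' @ 1: {}  — state set empty
rest 'cbdcac' ignored (set empty)
after full input: {}  (accept=9 not in)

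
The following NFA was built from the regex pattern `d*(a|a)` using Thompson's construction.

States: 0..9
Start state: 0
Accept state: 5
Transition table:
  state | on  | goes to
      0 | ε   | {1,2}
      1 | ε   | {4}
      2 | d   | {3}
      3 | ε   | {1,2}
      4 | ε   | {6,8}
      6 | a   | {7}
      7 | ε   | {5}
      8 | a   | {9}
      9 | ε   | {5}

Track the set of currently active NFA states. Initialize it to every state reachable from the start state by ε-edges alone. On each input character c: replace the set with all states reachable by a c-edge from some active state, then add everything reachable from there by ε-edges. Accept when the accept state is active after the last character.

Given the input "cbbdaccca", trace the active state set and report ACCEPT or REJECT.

start: ε-closure({0}) = {0,1,2,4,6,8}
'c' @ 1: {}  — state set empty
rest 'bbdaccca' ignored (set empty)
after full input: {}  (accept=5 not in)

Answer: REJECT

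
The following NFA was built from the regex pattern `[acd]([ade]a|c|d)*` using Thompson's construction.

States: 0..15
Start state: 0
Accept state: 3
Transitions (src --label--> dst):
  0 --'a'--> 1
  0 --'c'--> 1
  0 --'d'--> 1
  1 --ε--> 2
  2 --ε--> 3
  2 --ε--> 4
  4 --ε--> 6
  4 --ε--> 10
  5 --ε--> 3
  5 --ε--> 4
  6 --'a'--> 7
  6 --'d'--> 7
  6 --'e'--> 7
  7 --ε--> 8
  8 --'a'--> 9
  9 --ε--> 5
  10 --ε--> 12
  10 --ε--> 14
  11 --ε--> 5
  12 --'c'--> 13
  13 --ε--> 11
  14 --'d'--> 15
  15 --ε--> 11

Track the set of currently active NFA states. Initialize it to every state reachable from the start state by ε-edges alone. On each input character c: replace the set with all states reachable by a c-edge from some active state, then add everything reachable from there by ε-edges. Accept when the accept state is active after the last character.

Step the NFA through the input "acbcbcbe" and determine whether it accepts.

Answer: REJECT

Steps:
initial (ε-close {0}): {0}
'a' @ 1: {1,2,3,4,6,10,12,14}  (accept∈set)
'c' @ 2: {3,4,5,6,10,11,12,13,14}  (accept∈set)
'b' @ 3: {}  — state set empty
rest 'cbcbe' ignored (set empty)
end set {} — state 3 not in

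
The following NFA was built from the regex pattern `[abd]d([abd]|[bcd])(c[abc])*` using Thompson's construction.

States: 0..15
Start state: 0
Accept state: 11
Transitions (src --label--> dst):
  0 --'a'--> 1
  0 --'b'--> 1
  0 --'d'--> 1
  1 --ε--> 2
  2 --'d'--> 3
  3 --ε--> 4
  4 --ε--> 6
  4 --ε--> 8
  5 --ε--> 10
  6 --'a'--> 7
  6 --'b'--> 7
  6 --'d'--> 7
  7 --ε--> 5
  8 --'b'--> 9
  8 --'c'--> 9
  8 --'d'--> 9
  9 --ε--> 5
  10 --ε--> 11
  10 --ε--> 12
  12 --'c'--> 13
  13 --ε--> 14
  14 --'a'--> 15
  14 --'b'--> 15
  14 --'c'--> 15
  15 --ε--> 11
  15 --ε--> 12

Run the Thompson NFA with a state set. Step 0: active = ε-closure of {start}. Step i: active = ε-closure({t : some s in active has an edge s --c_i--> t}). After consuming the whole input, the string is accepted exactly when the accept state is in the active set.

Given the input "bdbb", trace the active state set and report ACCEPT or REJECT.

S₀ = ε-closure({0}) = {0}
'b' @ 1: {1,2}
'd' @ 2: {3,4,6,8}
'b' @ 3: {5,7,9,10,11,12}  [accepting]
'b' @ 4: {}  — dead — no transitions
after full input: {}  (accept=11 not in)

Answer: REJECT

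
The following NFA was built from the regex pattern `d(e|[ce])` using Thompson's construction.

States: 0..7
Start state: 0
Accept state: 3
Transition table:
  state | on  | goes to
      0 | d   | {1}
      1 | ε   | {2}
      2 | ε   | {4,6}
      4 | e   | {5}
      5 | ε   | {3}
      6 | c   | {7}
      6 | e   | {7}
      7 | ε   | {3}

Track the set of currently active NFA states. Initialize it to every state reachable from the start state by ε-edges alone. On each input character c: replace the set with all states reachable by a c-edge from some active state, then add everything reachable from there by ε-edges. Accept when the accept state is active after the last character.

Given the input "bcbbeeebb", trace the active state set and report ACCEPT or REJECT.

start: ε-closure({0}) = {0}
'b' @ 1: {}  — state set empty
rest 'cbbeeebb' ignored (set empty)
final: {}; accept 3 not in set

Answer: REJECT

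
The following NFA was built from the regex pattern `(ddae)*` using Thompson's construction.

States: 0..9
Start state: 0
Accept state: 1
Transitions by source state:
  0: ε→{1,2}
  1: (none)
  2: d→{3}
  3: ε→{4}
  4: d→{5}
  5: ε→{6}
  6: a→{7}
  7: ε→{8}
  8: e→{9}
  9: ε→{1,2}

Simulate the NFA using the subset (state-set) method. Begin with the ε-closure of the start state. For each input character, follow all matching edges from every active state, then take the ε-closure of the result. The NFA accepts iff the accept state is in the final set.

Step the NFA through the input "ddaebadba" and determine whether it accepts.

start: ε-closure({0}) = {0,1,2}
'd' @ 1: {3,4}
'd' @ 2: {5,6}
'a' @ 3: {7,8}
'e' @ 4: {1,2,9}  ✓accept
'b' @ 5: {}  — no active states
rest 'adba' ignored (set empty)
end set {} — state 1 not in

Answer: REJECT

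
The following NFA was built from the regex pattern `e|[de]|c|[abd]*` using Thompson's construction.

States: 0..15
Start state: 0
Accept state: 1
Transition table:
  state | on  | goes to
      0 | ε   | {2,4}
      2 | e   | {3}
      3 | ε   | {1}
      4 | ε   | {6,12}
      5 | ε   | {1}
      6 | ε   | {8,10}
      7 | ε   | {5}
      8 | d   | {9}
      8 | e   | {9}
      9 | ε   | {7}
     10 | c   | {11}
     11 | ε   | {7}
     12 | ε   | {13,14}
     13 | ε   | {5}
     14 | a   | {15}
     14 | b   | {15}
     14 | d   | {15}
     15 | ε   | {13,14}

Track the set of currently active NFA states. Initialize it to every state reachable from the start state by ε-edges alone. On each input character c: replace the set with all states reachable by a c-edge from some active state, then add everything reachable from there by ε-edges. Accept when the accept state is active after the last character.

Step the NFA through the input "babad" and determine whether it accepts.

start: ε-closure({0}) = {0,1,2,4,5,6,8,10,12,13,14}
'b' @ 1: {1,5,13,14,15}  ✓accept
'a' @ 2: {1,5,13,14,15}  ✓accept
'b' @ 3: {1,5,13,14,15}  ✓accept
'a' @ 4: {1,5,13,14,15}  ✓accept
'd' @ 5: {1,5,13,14,15}  ✓accept
end set {1,5,13,14,15} — state 1 in

Answer: ACCEPT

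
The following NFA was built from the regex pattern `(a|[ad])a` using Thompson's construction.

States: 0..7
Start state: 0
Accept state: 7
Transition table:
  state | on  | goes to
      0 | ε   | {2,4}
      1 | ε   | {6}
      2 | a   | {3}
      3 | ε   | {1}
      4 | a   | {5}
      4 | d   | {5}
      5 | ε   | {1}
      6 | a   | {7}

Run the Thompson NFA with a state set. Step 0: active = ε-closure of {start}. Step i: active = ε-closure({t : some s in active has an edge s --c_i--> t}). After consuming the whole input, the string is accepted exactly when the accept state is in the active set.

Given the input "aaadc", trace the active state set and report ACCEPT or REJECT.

Answer: REJECT

Steps:
initial (ε-close {0}): {0,2,4}
'a' @ 1: {1,3,5,6}
'a' @ 2: {7}  (accept∈set)
'a' @ 3: {}  — dead — no transitions
rest 'dc' ignored (set empty)
end set {} — state 7 not in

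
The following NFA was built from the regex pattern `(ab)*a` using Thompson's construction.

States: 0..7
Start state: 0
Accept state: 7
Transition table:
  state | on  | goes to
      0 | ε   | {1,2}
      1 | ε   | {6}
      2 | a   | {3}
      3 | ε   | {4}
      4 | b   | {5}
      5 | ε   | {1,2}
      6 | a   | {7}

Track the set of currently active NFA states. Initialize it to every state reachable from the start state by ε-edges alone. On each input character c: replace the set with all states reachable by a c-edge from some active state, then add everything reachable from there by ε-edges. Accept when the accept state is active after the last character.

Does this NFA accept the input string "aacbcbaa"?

S₀ = ε-closure({0}) = {0,1,2,6}
'a' @ 1: {3,4,7}  ✓accept
'a' @ 2: {}  — state set empty
rest 'cbcbaa' ignored (set empty)
end set {} — state 7 not in

Answer: REJECT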